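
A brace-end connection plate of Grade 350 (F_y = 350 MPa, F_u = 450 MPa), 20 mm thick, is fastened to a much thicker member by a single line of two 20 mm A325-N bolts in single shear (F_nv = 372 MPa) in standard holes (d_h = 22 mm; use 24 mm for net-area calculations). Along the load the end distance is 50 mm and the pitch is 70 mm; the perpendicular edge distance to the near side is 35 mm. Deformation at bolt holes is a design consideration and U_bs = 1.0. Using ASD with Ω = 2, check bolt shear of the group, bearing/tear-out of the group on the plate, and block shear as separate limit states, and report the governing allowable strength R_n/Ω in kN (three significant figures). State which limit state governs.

Bolt shear: A_b = π·20²/4 = 314.2 mm²; R_n = 372 × 314.2 × 2 × 1 / 1000 = 233.7 kN → 233.7 / 2 = 117 kN.
Bearing: edge l_c = 39, r_n = 421.2 kN; interior l_c = 48, r_n = 432 kN; R_n = 421.2 + 1·432 = 853.2 kN → 427 kN.
Block shear: A_gv = 2400, A_nv = 1680, A_nt = 460 mm²; R_n = min(0.6F_uA_nv, 0.6F_yA_gv) + U_bs·F_u·A_nt = 660.6 kN → 330 kN.
Bolt shear governs: 117 kN.

117 kN (bolt shear governs)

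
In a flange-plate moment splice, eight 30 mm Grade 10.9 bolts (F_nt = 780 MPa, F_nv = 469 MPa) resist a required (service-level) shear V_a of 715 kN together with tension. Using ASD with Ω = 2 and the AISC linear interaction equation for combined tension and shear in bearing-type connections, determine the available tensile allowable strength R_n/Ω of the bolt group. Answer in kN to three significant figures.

1680 kN

A_b = π·30²/4 = 706.9 mm²; f_rv = 715 × 1000 / (8 × 706.9) = 126.4 MPa.
F'_nt = 1.3 F_nt − (Ω F_nt / F_nv) f_rv = 1.3·780 − (2·780/469)·126.4 = 593.4 MPa, capped at F_nt → F'_nt = 593.4 MPa.
R_n = F'_nt · A_b · n = 593.4 × 706.9 × 8 / 1000 = 3356 kN.
Allowable strength R_n/Ω = 3356 / 2 = 1680 kN.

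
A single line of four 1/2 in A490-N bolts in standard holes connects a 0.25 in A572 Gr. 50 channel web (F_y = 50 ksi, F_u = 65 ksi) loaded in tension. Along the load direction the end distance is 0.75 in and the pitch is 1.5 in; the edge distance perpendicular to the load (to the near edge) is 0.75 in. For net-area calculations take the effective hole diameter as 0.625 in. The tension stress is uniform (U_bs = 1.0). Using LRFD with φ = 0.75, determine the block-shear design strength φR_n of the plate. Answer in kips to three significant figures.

Shear plane L_v = 0.75 + 3·1.5 = 5.25 in; A_gv = 5.25 × 0.25 = 1.312 in².
A_nv = (5.25 − 3.5·0.625) × 0.25 = 0.7656 in².
A_nt = (0.75 − 0.5·0.625) × 0.25 = 0.1094 in².
0.6 F_u A_nv = 29.86 kips; 0.6 F_y A_gv = 39.38 kips → shear rupture governs the shear term.
R_n = 29.86 + 1.0 × 65 × 0.1094 = 36.97 kips.
Design strength φR_n = 0.75 × 36.97 = 27.7 kips.

27.7 kips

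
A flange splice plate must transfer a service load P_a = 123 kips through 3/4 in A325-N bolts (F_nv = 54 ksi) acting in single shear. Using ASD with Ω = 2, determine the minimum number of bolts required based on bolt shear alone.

11 bolts

A_b = π·0.75²/4 = 0.4418 in².
Per-bolt allowable strength R_n/Ω = 54 × 0.4418 × 1 / 2 = 11.93 kips.
n ≥ 123 / 11.93 = 10.31 → use 11 bolts.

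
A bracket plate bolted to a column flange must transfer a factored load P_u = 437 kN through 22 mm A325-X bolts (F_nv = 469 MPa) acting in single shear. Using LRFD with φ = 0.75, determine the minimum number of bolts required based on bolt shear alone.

A_b = π·22²/4 = 380.1 mm².
Per-bolt design strength φR_n = 0.75 × 469 × 380.1 × 1 / 1000 = 133.7 kN.
n ≥ 437 / 133.7 = 3.268 → use 4 bolts.

4 bolts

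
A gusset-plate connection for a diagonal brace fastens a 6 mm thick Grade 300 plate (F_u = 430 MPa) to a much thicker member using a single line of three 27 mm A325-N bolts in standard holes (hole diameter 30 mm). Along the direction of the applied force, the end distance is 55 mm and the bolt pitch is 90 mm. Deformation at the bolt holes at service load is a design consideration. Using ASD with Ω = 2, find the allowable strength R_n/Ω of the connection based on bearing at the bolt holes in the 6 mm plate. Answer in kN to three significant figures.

Per bolt r_n = 1.2 l_c t F_u ≤ 2.4 d t F_u; upper limit = 2.4 × 27 × 6 × 430 / 1000 = 167.2 kN.
Edge bolt: l_c = 55 − 30/2 = 40 mm → 1.2 × 40 × 6 × 430 / 1000 = 123.8 → r_n = 123.8 kN.
Interior bolts: l_c = 90 − 30 = 60 mm → 1.2 × 60 × 6 × 430 / 1000 = 185.8 → r_n = 167.2 kN.
R_n = 1 × 123.8 + 2 × 167.2 = 458.2 kN.
Allowable strength R_n/Ω = 458.2 / 2 = 229 kN.

229 kN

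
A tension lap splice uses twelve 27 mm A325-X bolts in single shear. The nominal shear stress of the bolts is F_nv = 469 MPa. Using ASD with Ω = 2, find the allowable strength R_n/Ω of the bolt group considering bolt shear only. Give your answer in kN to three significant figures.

1610 kN

A_b = π × 27² / 4 = 572.6 mm².
R_n = F_nv · A_b · n · n_s = 469 × 572.6 × 12 × 1 / 1000 = 3222 kN.
Allowable strength R_n/Ω = 3222 / 2 = 1610 kN.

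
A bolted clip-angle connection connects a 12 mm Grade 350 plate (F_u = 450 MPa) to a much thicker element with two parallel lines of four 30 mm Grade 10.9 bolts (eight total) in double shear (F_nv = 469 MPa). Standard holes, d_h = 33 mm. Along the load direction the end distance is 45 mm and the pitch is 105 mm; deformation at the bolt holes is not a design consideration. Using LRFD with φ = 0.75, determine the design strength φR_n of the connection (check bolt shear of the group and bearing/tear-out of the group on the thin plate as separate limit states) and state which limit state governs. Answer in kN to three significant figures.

2530 kN (bearing governs)

Bolt shear: A_b = π·30²/4 = 706.9 mm²; R_n = 469 × 706.9 × 8 × 2 / 1000 = 5304 kN → 0.75 × 5304 = 3980 kN.
Bearing (1.5 l_c t F_u ≤ 3.0 d t F_u): upper limit = 3.0·30·12·450 / 1000 = 486 kN.
  Edge l_c = 45 − 33/2 = 28.5 → r_n = 230.8 kN; interior l_c = 105 − 33 = 72 → r_n = 486 kN.
  R_n,bearing = 2·230.8 + 6·486 = 3378 kN → 0.75 × 3378 = 2530 kN.
Bearing governs: 2530 kN.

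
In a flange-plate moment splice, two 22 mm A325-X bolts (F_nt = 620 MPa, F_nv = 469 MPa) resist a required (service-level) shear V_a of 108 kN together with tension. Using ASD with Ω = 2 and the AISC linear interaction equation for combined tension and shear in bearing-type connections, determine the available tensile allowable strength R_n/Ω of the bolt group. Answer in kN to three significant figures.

164 kN

A_b = π·22²/4 = 380.1 mm²; f_rv = 108 × 1000 / (2 × 380.1) = 142.1 MPa.
F'_nt = 1.3 F_nt − (Ω F_nt / F_nv) f_rv = 1.3·620 − (2·620/469)·142.1 = 430.4 MPa, capped at F_nt → F'_nt = 430.4 MPa.
R_n = F'_nt · A_b · n = 430.4 × 380.1 × 2 / 1000 = 327.2 kN.
Allowable strength R_n/Ω = 327.2 / 2 = 164 kN.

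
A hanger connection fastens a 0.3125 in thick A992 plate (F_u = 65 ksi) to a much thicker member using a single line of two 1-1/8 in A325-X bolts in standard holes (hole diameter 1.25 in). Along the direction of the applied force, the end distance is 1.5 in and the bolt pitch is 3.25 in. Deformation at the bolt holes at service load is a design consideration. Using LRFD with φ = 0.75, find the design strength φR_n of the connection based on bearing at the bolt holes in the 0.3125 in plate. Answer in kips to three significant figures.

Per bolt r_n = 1.2 l_c t F_u ≤ 2.4 d t F_u; upper limit = 2.4 × 1.125 × 0.3125 × 65 = 54.84 kips.
Edge bolt: l_c = 1.5 − 1.25/2 = 0.875 in → 1.2 × 0.875 × 0.3125 × 65 = 21.33 → r_n = 21.33 kips.
Interior bolts: l_c = 3.25 − 1.25 = 2 in → 1.2 × 2 × 0.3125 × 65 = 48.75 → r_n = 48.75 kips.
R_n = 1 × 21.33 + 1 × 48.75 = 70.08 kips.
Design strength φR_n = 0.75 × 70.08 = 52.6 kips.

52.6 kips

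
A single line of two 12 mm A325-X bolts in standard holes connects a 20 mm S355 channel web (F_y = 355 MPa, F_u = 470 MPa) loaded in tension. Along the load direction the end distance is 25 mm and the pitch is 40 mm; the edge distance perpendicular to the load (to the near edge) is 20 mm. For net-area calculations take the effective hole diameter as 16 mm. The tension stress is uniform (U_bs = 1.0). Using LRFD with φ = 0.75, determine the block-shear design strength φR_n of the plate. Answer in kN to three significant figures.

Shear plane L_v = 25 + 1·40 = 65 mm; A_gv = 65 × 20 = 1300 mm².
A_nv = (65 − 1.5·16) × 20 = 820 mm².
A_nt = (20 − 0.5·16) × 20 = 240 mm².
0.6 F_u A_nv = 231.2 kN; 0.6 F_y A_gv = 276.9 kN → shear rupture governs the shear term.
R_n = 231.2 + 1.0 × 470 × 240 / 1000 = 344 kN.
Design strength φR_n = 0.75 × 344 = 258 kN.

258 kN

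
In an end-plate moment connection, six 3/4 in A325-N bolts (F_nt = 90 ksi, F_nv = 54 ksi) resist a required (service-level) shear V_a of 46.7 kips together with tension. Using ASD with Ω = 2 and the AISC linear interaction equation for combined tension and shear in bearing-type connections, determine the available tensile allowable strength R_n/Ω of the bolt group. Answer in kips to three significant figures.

A_b = π·0.75²/4 = 0.4418 in²; f_rv = 46.7 / (6 × 0.4418) = 17.62 ksi.
F'_nt = 1.3 F_nt − (Ω F_nt / F_nv) f_rv = 1.3·90 − (2·90/54)·17.62 = 58.27 ksi, capped at F_nt → F'_nt = 58.27 ksi.
R_n = F'_nt · A_b · n = 58.27 × 0.4418 × 6 = 154.5 kips.
Allowable strength R_n/Ω = 154.5 / 2 = 77.2 kips.

77.2 kips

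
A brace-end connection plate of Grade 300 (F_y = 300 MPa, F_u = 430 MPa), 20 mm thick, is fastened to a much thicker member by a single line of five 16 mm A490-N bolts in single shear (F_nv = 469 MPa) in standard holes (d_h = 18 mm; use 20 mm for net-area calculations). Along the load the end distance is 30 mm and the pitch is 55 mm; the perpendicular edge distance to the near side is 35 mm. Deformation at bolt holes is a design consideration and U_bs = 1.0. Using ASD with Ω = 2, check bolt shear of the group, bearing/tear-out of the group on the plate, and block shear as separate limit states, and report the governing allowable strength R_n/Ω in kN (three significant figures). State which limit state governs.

236 kN (bolt shear governs)

Bolt shear: A_b = π·16²/4 = 201.1 mm²; R_n = 469 × 201.1 × 5 × 1 / 1000 = 471.5 kN → 471.5 / 2 = 236 kN.
Bearing: edge l_c = 21, r_n = 216.7 kN; interior l_c = 37, r_n = 330.2 kN; R_n = 216.7 + 4·330.2 = 1538 kN → 769 kN.
Block shear: A_gv = 5000, A_nv = 3200, A_nt = 500 mm²; R_n = min(0.6F_uA_nv, 0.6F_yA_gv) + U_bs·F_u·A_nt = 1041 kN → 520 kN.
Bolt shear governs: 236 kN.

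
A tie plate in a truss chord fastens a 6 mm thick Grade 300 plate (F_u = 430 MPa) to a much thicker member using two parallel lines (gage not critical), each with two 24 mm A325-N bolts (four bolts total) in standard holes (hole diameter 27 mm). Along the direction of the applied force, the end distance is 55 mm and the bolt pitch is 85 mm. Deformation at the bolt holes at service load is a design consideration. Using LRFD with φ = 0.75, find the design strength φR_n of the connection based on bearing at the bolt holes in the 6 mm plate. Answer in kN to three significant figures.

416 kN

Per bolt r_n = 1.2 l_c t F_u ≤ 2.4 d t F_u; upper limit = 2.4 × 24 × 6 × 430 / 1000 = 148.6 kN.
Edge bolt: l_c = 55 − 27/2 = 41.5 mm → 1.2 × 41.5 × 6 × 430 / 1000 = 128.5 → r_n = 128.5 kN.
Interior bolts: l_c = 85 − 27 = 58 mm → 1.2 × 58 × 6 × 430 / 1000 = 179.6 → r_n = 148.6 kN.
R_n = 2 × 128.5 + 2 × 148.6 = 554.2 kN.
Design strength φR_n = 0.75 × 554.2 = 416 kN.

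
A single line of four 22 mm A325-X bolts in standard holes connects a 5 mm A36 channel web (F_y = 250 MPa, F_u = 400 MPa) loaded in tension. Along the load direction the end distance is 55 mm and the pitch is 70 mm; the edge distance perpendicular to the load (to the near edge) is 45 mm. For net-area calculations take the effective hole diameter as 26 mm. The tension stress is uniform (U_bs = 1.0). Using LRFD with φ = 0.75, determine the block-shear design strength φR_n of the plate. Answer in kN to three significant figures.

197 kN

Shear plane L_v = 55 + 3·70 = 265 mm; A_gv = 265 × 5 = 1325 mm².
A_nv = (265 − 3.5·26) × 5 = 870 mm².
A_nt = (45 − 0.5·26) × 5 = 160 mm².
0.6 F_u A_nv = 208.8 kN; 0.6 F_y A_gv = 198.8 kN → shear yielding governs the shear term.
R_n = 198.8 + 1.0 × 400 × 160 / 1000 = 262.8 kN.
Design strength φR_n = 0.75 × 262.8 = 197 kN.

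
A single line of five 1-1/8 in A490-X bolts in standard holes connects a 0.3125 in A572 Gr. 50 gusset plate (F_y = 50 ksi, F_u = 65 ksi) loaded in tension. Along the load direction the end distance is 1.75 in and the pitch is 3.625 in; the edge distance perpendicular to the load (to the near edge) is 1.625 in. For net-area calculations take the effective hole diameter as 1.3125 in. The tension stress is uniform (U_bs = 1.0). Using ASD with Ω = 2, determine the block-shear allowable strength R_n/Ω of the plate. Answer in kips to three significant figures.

Shear plane L_v = 1.75 + 4·3.625 = 16.25 in; A_gv = 16.25 × 0.3125 = 5.078 in².
A_nv = (16.25 − 4.5·1.3125) × 0.3125 = 3.232 in².
A_nt = (1.625 − 0.5·1.3125) × 0.3125 = 0.3027 in².
0.6 F_u A_nv = 126.1 kips; 0.6 F_y A_gv = 152.3 kips → shear rupture governs the shear term.
R_n = 126.1 + 1.0 × 65 × 0.3027 = 145.7 kips.
Allowable strength R_n/Ω = 145.7 / 2 = 72.9 kips.

72.9 kips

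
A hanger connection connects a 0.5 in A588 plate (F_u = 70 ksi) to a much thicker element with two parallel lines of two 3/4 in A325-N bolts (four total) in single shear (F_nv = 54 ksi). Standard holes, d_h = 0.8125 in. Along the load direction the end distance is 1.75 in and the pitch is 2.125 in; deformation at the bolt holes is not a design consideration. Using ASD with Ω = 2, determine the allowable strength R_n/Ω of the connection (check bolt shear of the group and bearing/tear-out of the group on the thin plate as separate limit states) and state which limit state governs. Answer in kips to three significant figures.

Bolt shear: A_b = π·0.75²/4 = 0.4418 in²; R_n = 54 × 0.4418 × 4 × 1 = 95.43 kips → 95.43 / 2 = 47.7 kips.
Bearing (1.5 l_c t F_u ≤ 3.0 d t F_u): upper limit = 3.0·0.75·0.5·70 = 78.75 kips.
  Edge l_c = 1.75 − 0.8125/2 = 1.344 → r_n = 70.55 kips; interior l_c = 2.125 − 0.8125 = 1.312 → r_n = 68.91 kips.
  R_n,bearing = 2·70.55 + 2·68.91 = 278.9 kips → 278.9 / 2 = 139 kips.
Bolt shear governs: 47.7 kips.

47.7 kips (bolt shear governs)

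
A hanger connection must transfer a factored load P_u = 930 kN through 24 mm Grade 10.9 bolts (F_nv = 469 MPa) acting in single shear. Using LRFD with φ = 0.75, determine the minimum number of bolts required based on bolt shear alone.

6 bolts

A_b = π·24²/4 = 452.4 mm².
Per-bolt design strength φR_n = 0.75 × 469 × 452.4 × 1 / 1000 = 159.1 kN.
n ≥ 930 / 159.1 = 5.844 → use 6 bolts.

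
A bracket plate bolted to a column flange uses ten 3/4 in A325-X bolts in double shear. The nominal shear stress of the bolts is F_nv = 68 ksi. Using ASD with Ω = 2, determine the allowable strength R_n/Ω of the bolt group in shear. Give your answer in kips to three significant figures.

300 kips

A_b = π × 0.75² / 4 = 0.4418 in².
R_n = F_nv · A_b · n · n_s = 68 × 0.4418 × 10 × 2 = 600.8 kips.
Allowable strength R_n/Ω = 600.8 / 2 = 300 kips.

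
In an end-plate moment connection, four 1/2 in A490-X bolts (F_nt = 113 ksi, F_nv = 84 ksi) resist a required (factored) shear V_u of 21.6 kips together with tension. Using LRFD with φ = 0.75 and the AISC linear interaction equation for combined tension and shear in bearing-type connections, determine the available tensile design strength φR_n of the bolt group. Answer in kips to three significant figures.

57.5 kips

A_b = π·0.5²/4 = 0.1963 in²; f_rv = 21.6 / (4 × 0.1963) = 27.5 ksi.
F'_nt = 1.3 F_nt − (F_nt / φF_nv) f_rv = 1.3·113 − (113/(0.75·84))·27.5 = 97.57 ksi, capped at F_nt → F'_nt = 97.57 ksi.
R_n = F'_nt · A_b · n = 97.57 × 0.1963 × 4 = 76.63 kips.
Design strength φR_n = 0.75 × 76.63 = 57.5 kips.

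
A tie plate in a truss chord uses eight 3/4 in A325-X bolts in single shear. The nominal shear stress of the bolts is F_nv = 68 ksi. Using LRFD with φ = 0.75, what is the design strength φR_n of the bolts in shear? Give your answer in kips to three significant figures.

A_b = π × 0.75² / 4 = 0.4418 in².
R_n = F_nv · A_b · n · n_s = 68 × 0.4418 × 8 × 1 = 240.3 kips.
Design strength φR_n = 0.75 × 240.3 = 180 kips.

180 kips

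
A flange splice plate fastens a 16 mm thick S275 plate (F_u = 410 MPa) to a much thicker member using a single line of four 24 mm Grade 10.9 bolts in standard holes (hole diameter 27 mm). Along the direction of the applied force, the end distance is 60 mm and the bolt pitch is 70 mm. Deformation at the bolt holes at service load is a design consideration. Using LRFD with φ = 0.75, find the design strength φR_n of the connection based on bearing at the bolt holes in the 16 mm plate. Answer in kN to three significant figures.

1040 kN

Per bolt r_n = 1.2 l_c t F_u ≤ 2.4 d t F_u; upper limit = 2.4 × 24 × 16 × 410 / 1000 = 377.9 kN.
Edge bolt: l_c = 60 − 27/2 = 46.5 mm → 1.2 × 46.5 × 16 × 410 / 1000 = 366 → r_n = 366 kN.
Interior bolts: l_c = 70 − 27 = 43 mm → 1.2 × 43 × 16 × 410 / 1000 = 338.5 → r_n = 338.5 kN.
R_n = 1 × 366 + 3 × 338.5 = 1382 kN.
Design strength φR_n = 0.75 × 1382 = 1040 kN.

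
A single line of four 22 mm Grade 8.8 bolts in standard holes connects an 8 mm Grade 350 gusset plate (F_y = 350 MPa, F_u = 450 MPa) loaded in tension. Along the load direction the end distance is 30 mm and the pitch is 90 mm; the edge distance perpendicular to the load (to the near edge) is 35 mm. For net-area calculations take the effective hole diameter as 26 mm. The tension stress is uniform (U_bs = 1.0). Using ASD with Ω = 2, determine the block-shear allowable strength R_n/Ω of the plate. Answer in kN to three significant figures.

265 kN

Shear plane L_v = 30 + 3·90 = 300 mm; A_gv = 300 × 8 = 2400 mm².
A_nv = (300 − 3.5·26) × 8 = 1672 mm².
A_nt = (35 − 0.5·26) × 8 = 176 mm².
0.6 F_u A_nv = 451.4 kN; 0.6 F_y A_gv = 504 kN → shear rupture governs the shear term.
R_n = 451.4 + 1.0 × 450 × 176 / 1000 = 530.6 kN.
Allowable strength R_n/Ω = 530.6 / 2 = 265 kN.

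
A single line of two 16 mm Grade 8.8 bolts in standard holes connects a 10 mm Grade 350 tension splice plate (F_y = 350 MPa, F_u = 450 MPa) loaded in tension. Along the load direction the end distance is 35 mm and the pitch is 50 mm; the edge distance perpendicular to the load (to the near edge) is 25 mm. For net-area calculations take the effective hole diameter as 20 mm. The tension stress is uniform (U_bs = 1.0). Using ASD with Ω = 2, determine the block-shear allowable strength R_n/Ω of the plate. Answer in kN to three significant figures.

Shear plane L_v = 35 + 1·50 = 85 mm; A_gv = 85 × 10 = 850 mm².
A_nv = (85 − 1.5·20) × 10 = 550 mm².
A_nt = (25 − 0.5·20) × 10 = 150 mm².
0.6 F_u A_nv = 148.5 kN; 0.6 F_y A_gv = 178.5 kN → shear rupture governs the shear term.
R_n = 148.5 + 1.0 × 450 × 150 / 1000 = 216 kN.
Allowable strength R_n/Ω = 216 / 2 = 108 kN.

108 kN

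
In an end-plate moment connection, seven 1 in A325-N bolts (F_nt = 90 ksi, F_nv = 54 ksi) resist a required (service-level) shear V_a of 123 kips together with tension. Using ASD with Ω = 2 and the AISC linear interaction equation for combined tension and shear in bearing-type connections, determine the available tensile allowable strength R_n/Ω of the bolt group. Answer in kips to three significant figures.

117 kips

A_b = π·1²/4 = 0.7854 in²; f_rv = 123 / (7 × 0.7854) = 22.37 ksi.
F'_nt = 1.3 F_nt − (Ω F_nt / F_nv) f_rv = 1.3·90 − (2·90/54)·22.37 = 42.42 ksi, capped at F_nt → F'_nt = 42.42 ksi.
R_n = F'_nt · A_b · n = 42.42 × 0.7854 × 7 = 233.2 kips.
Allowable strength R_n/Ω = 233.2 / 2 = 117 kips.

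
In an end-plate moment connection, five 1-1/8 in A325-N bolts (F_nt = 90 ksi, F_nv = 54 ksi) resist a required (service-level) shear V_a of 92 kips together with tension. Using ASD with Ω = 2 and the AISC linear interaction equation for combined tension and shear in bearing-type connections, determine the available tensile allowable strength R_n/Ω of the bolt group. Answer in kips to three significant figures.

137 kips

A_b = π·1.125²/4 = 0.994 in²; f_rv = 92 / (5 × 0.994) = 18.51 ksi.
F'_nt = 1.3 F_nt − (Ω F_nt / F_nv) f_rv = 1.3·90 − (2·90/54)·18.51 = 55.3 ksi, capped at F_nt → F'_nt = 55.3 ksi.
R_n = F'_nt · A_b · n = 55.3 × 0.994 × 5 = 274.8 kips.
Allowable strength R_n/Ω = 274.8 / 2 = 137 kips.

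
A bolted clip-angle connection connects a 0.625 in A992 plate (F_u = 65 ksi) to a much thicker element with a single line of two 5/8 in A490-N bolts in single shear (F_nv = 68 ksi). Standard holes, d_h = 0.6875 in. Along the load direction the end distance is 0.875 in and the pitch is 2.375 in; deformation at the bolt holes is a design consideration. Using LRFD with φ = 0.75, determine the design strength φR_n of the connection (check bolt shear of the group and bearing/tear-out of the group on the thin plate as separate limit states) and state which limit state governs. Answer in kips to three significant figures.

Bolt shear: A_b = π·0.625²/4 = 0.3068 in²; R_n = 68 × 0.3068 × 2 × 1 = 41.72 kips → 0.75 × 41.72 = 31.3 kips.
Bearing (1.2 l_c t F_u ≤ 2.4 d t F_u): upper limit = 2.4·0.625·0.625·65 = 60.94 kips.
  Edge l_c = 0.875 − 0.6875/2 = 0.5312 → r_n = 25.9 kips; interior l_c = 2.375 − 0.6875 = 1.688 → r_n = 60.94 kips.
  R_n,bearing = 1·25.9 + 1·60.94 = 86.84 kips → 0.75 × 86.84 = 65.1 kips.
Bolt shear governs: 31.3 kips.

31.3 kips (bolt shear governs)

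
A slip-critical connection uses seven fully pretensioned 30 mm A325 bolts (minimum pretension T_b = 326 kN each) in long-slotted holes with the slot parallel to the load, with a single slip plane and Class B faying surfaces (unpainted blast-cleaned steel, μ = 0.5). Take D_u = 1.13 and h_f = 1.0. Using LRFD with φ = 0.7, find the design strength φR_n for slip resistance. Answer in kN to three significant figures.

903 kN

R_n = μ · D_u · h_f · T_b · n_s · n_b = 0.5 × 1.13 × 1.0 × 326 × 1 × 7 = 1289 kN.
Design strength φR_n = 0.7 × 1289 = 903 kN.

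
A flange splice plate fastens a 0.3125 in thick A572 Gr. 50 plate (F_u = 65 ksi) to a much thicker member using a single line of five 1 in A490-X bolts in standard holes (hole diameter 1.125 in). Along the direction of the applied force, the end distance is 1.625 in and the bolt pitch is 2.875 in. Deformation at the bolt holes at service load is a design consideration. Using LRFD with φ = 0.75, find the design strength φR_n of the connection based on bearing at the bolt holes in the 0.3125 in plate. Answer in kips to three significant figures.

Per bolt r_n = 1.2 l_c t F_u ≤ 2.4 d t F_u; upper limit = 2.4 × 1 × 0.3125 × 65 = 48.75 kips.
Edge bolt: l_c = 1.625 − 1.125/2 = 1.062 in → 1.2 × 1.062 × 0.3125 × 65 = 25.9 → r_n = 25.9 kips.
Interior bolts: l_c = 2.875 − 1.125 = 1.75 in → 1.2 × 1.75 × 0.3125 × 65 = 42.66 → r_n = 42.66 kips.
R_n = 1 × 25.9 + 4 × 42.66 = 196.5 kips.
Design strength φR_n = 0.75 × 196.5 = 147 kips.

147 kips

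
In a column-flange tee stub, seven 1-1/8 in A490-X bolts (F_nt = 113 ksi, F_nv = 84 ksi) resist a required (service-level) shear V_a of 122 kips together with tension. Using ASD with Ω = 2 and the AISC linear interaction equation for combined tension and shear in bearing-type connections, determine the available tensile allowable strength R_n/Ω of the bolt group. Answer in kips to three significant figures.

347 kips

A_b = π·1.125²/4 = 0.994 in²; f_rv = 122 / (7 × 0.994) = 17.53 ksi.
F'_nt = 1.3 F_nt − (Ω F_nt / F_nv) f_rv = 1.3·113 − (2·113/84)·17.53 = 99.73 ksi, capped at F_nt → F'_nt = 99.73 ksi.
R_n = F'_nt · A_b · n = 99.73 × 0.994 × 7 = 693.9 kips.
Allowable strength R_n/Ω = 693.9 / 2 = 347 kips.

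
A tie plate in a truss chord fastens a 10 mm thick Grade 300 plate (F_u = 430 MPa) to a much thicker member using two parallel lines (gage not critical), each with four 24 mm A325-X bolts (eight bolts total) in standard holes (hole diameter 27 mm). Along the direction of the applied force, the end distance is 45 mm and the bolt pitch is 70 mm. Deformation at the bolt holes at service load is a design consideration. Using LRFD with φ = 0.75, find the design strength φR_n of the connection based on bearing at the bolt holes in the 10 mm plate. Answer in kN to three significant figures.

Per bolt r_n = 1.2 l_c t F_u ≤ 2.4 d t F_u; upper limit = 2.4 × 24 × 10 × 430 / 1000 = 247.7 kN.
Edge bolt: l_c = 45 − 27/2 = 31.5 mm → 1.2 × 31.5 × 10 × 430 / 1000 = 162.5 → r_n = 162.5 kN.
Interior bolts: l_c = 70 − 27 = 43 mm → 1.2 × 43 × 10 × 430 / 1000 = 221.9 → r_n = 221.9 kN.
R_n = 2 × 162.5 + 6 × 221.9 = 1656 kN.
Design strength φR_n = 0.75 × 1656 = 1240 kN.

1240 kN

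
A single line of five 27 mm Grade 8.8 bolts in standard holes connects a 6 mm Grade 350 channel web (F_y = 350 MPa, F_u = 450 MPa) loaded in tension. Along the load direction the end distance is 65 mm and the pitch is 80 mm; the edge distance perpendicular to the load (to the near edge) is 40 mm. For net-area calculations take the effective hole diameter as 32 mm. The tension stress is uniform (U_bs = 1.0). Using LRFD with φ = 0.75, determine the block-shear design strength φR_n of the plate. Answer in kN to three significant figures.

341 kN

Shear plane L_v = 65 + 4·80 = 385 mm; A_gv = 385 × 6 = 2310 mm².
A_nv = (385 − 4.5·32) × 6 = 1446 mm².
A_nt = (40 − 0.5·32) × 6 = 144 mm².
0.6 F_u A_nv = 390.4 kN; 0.6 F_y A_gv = 485.1 kN → shear rupture governs the shear term.
R_n = 390.4 + 1.0 × 450 × 144 / 1000 = 455.2 kN.
Design strength φR_n = 0.75 × 455.2 = 341 kN.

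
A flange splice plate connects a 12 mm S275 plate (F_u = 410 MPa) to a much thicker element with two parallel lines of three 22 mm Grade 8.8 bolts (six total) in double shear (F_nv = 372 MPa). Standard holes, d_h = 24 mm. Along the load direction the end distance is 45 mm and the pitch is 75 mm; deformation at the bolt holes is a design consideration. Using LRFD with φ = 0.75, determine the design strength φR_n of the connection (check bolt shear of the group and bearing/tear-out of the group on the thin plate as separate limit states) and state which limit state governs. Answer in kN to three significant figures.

Bolt shear: A_b = π·22²/4 = 380.1 mm²; R_n = 372 × 380.1 × 6 × 2 / 1000 = 1697 kN → 0.75 × 1697 = 1270 kN.
Bearing (1.2 l_c t F_u ≤ 2.4 d t F_u): upper limit = 2.4·22·12·410 / 1000 = 259.8 kN.
  Edge l_c = 45 − 24/2 = 33 → r_n = 194.8 kN; interior l_c = 75 − 24 = 51 → r_n = 259.8 kN.
  R_n,bearing = 2·194.8 + 4·259.8 = 1429 kN → 0.75 × 1429 = 1070 kN.
Bearing governs: 1070 kN.

1070 kN (bearing governs)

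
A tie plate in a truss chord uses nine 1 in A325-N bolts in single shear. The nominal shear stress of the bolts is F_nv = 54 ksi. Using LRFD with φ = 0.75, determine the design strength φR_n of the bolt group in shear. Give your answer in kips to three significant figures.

286 kips

A_b = π × 1² / 4 = 0.7854 in².
R_n = F_nv · A_b · n · n_s = 54 × 0.7854 × 9 × 1 = 381.7 kips.
Design strength φR_n = 0.75 × 381.7 = 286 kips.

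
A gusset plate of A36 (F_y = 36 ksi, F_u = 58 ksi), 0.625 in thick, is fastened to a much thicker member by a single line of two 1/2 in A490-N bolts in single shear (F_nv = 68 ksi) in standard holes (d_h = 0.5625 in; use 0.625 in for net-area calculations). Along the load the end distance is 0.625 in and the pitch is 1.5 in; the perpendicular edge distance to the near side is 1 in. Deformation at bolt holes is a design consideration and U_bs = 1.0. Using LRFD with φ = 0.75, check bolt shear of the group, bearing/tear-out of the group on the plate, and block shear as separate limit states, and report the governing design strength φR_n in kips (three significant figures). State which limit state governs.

20 kips (bolt shear governs)

Bolt shear: A_b = π·0.5²/4 = 0.1963 in²; R_n = 68 × 0.1963 × 2 × 1 = 26.7 kips → 0.75 × 26.7 = 20 kips.
Bearing: edge l_c = 0.3438, r_n = 14.95 kips; interior l_c = 0.9375, r_n = 40.78 kips; R_n = 14.95 + 1·40.78 = 55.73 kips → 41.8 kips.
Block shear: A_gv = 1.328, A_nv = 0.7422, A_nt = 0.4297 in²; R_n = min(0.6F_uA_nv, 0.6F_yA_gv) + U_bs·F_u·A_nt = 50.75 kips → 38.1 kips.
Bolt shear governs: 20 kips.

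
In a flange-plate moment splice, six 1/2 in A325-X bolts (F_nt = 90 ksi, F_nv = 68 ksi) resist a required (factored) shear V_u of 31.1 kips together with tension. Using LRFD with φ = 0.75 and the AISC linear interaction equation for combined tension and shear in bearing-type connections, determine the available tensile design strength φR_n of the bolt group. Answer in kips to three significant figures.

62.2 kips

A_b = π·0.5²/4 = 0.1963 in²; f_rv = 31.1 / (6 × 0.1963) = 26.4 ksi.
F'_nt = 1.3 F_nt − (F_nt / φF_nv) f_rv = 1.3·90 − (90/(0.75·68))·26.4 = 70.41 ksi, capped at F_nt → F'_nt = 70.41 ksi.
R_n = F'_nt · A_b · n = 70.41 × 0.1963 × 6 = 82.96 kips.
Design strength φR_n = 0.75 × 82.96 = 62.2 kips.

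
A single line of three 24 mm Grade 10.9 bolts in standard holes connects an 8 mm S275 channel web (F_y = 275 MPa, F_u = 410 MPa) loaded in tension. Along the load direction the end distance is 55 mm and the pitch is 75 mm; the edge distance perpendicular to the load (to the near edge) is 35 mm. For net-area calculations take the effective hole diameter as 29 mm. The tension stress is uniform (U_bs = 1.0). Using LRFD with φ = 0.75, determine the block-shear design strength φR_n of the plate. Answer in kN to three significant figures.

246 kN

Shear plane L_v = 55 + 2·75 = 205 mm; A_gv = 205 × 8 = 1640 mm².
A_nv = (205 − 2.5·29) × 8 = 1060 mm².
A_nt = (35 − 0.5·29) × 8 = 164 mm².
0.6 F_u A_nv = 260.8 kN; 0.6 F_y A_gv = 270.6 kN → shear rupture governs the shear term.
R_n = 260.8 + 1.0 × 410 × 164 / 1000 = 328 kN.
Design strength φR_n = 0.75 × 328 = 246 kN.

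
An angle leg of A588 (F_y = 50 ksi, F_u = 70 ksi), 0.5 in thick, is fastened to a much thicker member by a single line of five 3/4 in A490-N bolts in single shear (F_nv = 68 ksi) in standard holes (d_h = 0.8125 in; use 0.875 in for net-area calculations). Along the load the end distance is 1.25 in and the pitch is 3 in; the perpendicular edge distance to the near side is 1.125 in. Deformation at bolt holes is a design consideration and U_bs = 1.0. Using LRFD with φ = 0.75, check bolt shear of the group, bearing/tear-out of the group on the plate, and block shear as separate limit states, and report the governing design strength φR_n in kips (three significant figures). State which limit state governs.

Bolt shear: A_b = π·0.75²/4 = 0.4418 in²; R_n = 68 × 0.4418 × 5 × 1 = 150.2 kips → 0.75 × 150.2 = 113 kips.
Bearing: edge l_c = 0.8438, r_n = 35.44 kips; interior l_c = 2.188, r_n = 63 kips; R_n = 35.44 + 4·63 = 287.4 kips → 216 kips.
Block shear: A_gv = 6.625, A_nv = 4.656, A_nt = 0.3438 in²; R_n = min(0.6F_uA_nv, 0.6F_yA_gv) + U_bs·F_u·A_nt = 219.6 kips → 165 kips.
Bolt shear governs: 113 kips.

113 kips (bolt shear governs)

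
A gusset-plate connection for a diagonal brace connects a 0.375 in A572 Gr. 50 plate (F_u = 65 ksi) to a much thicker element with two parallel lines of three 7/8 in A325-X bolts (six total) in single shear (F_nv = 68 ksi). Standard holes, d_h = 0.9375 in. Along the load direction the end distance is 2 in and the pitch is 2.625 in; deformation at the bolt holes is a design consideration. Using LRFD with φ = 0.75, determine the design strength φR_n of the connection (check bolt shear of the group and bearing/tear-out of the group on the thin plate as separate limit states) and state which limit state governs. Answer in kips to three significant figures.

184 kips (bolt shear governs)

Bolt shear: A_b = π·0.875²/4 = 0.6013 in²; R_n = 68 × 0.6013 × 6 × 1 = 245.3 kips → 0.75 × 245.3 = 184 kips.
Bearing (1.2 l_c t F_u ≤ 2.4 d t F_u): upper limit = 2.4·0.875·0.375·65 = 51.19 kips.
  Edge l_c = 2 − 0.9375/2 = 1.531 → r_n = 44.79 kips; interior l_c = 2.625 − 0.9375 = 1.688 → r_n = 49.36 kips.
  R_n,bearing = 2·44.79 + 4·49.36 = 287 kips → 0.75 × 287 = 215 kips.
Bolt shear governs: 184 kips.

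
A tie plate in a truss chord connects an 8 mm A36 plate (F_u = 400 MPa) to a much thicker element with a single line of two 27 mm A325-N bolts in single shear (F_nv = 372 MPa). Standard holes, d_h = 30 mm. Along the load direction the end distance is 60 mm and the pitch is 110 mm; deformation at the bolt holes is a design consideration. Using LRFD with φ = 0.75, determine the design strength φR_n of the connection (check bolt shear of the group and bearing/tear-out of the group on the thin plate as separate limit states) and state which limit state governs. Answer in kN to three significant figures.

285 kN (bearing governs)

Bolt shear: A_b = π·27²/4 = 572.6 mm²; R_n = 372 × 572.6 × 2 × 1 / 1000 = 426 kN → 0.75 × 426 = 319 kN.
Bearing (1.2 l_c t F_u ≤ 2.4 d t F_u): upper limit = 2.4·27·8·400 / 1000 = 207.4 kN.
  Edge l_c = 60 − 30/2 = 45 → r_n = 172.8 kN; interior l_c = 110 − 30 = 80 → r_n = 207.4 kN.
  R_n,bearing = 1·172.8 + 1·207.4 = 380.2 kN → 0.75 × 380.2 = 285 kN.
Bearing governs: 285 kN.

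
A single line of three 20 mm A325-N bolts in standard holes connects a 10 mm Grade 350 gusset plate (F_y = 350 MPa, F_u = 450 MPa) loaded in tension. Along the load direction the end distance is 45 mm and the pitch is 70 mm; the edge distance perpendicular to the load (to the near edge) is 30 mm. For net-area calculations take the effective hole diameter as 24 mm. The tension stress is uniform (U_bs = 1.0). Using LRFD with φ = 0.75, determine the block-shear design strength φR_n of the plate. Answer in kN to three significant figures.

Shear plane L_v = 45 + 2·70 = 185 mm; A_gv = 185 × 10 = 1850 mm².
A_nv = (185 − 2.5·24) × 10 = 1250 mm².
A_nt = (30 − 0.5·24) × 10 = 180 mm².
0.6 F_u A_nv = 337.5 kN; 0.6 F_y A_gv = 388.5 kN → shear rupture governs the shear term.
R_n = 337.5 + 1.0 × 450 × 180 / 1000 = 418.5 kN.
Design strength φR_n = 0.75 × 418.5 = 314 kN.

314 kN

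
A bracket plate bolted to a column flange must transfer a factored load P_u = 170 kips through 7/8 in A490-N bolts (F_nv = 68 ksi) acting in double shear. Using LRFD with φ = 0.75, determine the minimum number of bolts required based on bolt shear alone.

A_b = π·0.875²/4 = 0.6013 in².
Per-bolt design strength φR_n = 0.75 × 68 × 0.6013 × 2 = 61.33 kips.
n ≥ 170 / 61.33 = 2.772 → use 3 bolts.

3 bolts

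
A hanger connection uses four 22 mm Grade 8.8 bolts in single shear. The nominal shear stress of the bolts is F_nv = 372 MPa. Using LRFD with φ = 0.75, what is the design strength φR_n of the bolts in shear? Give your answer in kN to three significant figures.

A_b = π × 22² / 4 = 380.1 mm².
R_n = F_nv · A_b · n · n_s = 372 × 380.1 × 4 × 1 / 1000 = 565.6 kN.
Design strength φR_n = 0.75 × 565.6 = 424 kN.

424 kN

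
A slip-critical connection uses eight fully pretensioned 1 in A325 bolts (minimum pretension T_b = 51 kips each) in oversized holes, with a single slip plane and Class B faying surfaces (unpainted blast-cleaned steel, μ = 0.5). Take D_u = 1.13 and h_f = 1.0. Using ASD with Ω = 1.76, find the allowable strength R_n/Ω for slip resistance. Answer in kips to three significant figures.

131 kips

R_n = μ · D_u · h_f · T_b · n_s · n_b = 0.5 × 1.13 × 1.0 × 51 × 1 × 8 = 230.5 kips.
Allowable strength R_n/Ω = 230.5 / 1.76 = 131 kips.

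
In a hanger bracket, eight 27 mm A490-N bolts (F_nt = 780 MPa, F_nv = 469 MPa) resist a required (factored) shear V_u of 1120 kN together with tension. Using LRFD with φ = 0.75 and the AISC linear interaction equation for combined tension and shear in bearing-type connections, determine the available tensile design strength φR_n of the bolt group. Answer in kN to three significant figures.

1620 kN

A_b = π·27²/4 = 572.6 mm²; f_rv = 1120 × 1000 / (8 × 572.6) = 244.5 MPa.
F'_nt = 1.3 F_nt − (F_nt / φF_nv) f_rv = 1.3·780 − (780/(0.75·469))·244.5 = 471.8 MPa, capped at F_nt → F'_nt = 471.8 MPa.
R_n = F'_nt · A_b · n = 471.8 × 572.6 × 8 / 1000 = 2161 kN.
Design strength φR_n = 0.75 × 2161 = 1620 kN.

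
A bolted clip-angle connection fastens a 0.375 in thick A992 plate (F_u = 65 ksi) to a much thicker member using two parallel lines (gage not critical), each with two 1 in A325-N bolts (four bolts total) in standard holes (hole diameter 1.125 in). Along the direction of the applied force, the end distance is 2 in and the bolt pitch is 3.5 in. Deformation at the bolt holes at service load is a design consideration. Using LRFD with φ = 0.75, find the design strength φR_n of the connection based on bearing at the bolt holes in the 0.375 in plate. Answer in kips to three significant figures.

151 kips

Per bolt r_n = 1.2 l_c t F_u ≤ 2.4 d t F_u; upper limit = 2.4 × 1 × 0.375 × 65 = 58.5 kips.
Edge bolt: l_c = 2 − 1.125/2 = 1.438 in → 1.2 × 1.438 × 0.375 × 65 = 42.05 → r_n = 42.05 kips.
Interior bolts: l_c = 3.5 − 1.125 = 2.375 in → 1.2 × 2.375 × 0.375 × 65 = 69.47 → r_n = 58.5 kips.
R_n = 2 × 42.05 + 2 × 58.5 = 201.1 kips.
Design strength φR_n = 0.75 × 201.1 = 151 kips.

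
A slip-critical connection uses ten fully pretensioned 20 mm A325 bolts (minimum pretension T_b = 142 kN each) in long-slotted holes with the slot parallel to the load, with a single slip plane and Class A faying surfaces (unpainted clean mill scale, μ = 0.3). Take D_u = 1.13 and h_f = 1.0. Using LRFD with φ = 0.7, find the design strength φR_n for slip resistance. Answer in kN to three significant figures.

337 kN

R_n = μ · D_u · h_f · T_b · n_s · n_b = 0.3 × 1.13 × 1.0 × 142 × 1 × 10 = 481.4 kN.
Design strength φR_n = 0.7 × 481.4 = 337 kN.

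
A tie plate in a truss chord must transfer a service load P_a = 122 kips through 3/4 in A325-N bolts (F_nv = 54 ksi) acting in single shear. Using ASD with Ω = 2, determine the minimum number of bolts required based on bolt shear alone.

11 bolts

A_b = π·0.75²/4 = 0.4418 in².
Per-bolt allowable strength R_n/Ω = 54 × 0.4418 × 1 / 2 = 11.93 kips.
n ≥ 122 / 11.93 = 10.23 → use 11 bolts.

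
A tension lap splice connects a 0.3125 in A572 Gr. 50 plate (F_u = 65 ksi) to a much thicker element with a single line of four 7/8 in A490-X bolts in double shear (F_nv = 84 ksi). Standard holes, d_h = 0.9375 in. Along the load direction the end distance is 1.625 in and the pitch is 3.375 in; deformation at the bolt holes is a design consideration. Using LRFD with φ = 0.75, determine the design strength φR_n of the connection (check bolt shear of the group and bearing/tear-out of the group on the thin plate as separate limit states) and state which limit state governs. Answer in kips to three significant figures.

Bolt shear: A_b = π·0.875²/4 = 0.6013 in²; R_n = 84 × 0.6013 × 4 × 2 = 404.1 kips → 0.75 × 404.1 = 303 kips.
Bearing (1.2 l_c t F_u ≤ 2.4 d t F_u): upper limit = 2.4·0.875·0.3125·65 = 42.66 kips.
  Edge l_c = 1.625 − 0.9375/2 = 1.156 → r_n = 28.18 kips; interior l_c = 3.375 − 0.9375 = 2.438 → r_n = 42.66 kips.
  R_n,bearing = 1·28.18 + 3·42.66 = 156.2 kips → 0.75 × 156.2 = 117 kips.
Bearing governs: 117 kips.

117 kips (bearing governs)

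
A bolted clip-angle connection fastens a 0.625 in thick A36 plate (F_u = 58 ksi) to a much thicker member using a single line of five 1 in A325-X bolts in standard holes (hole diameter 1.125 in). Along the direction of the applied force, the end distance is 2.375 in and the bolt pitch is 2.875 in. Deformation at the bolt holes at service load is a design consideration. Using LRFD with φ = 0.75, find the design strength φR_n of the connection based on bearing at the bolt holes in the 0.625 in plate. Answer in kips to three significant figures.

Per bolt r_n = 1.2 l_c t F_u ≤ 2.4 d t F_u; upper limit = 2.4 × 1 × 0.625 × 58 = 87 kips.
Edge bolt: l_c = 2.375 − 1.125/2 = 1.812 in → 1.2 × 1.812 × 0.625 × 58 = 78.84 → r_n = 78.84 kips.
Interior bolts: l_c = 2.875 − 1.125 = 1.75 in → 1.2 × 1.75 × 0.625 × 58 = 76.12 → r_n = 76.12 kips.
R_n = 1 × 78.84 + 4 × 76.12 = 383.3 kips.
Design strength φR_n = 0.75 × 383.3 = 288 kips.

288 kips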